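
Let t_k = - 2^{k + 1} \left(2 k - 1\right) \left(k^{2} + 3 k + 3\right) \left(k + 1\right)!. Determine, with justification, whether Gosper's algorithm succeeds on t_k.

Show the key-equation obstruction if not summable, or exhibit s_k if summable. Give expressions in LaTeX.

Ratio r(k) = 2*(k + 2)*(2*k + 1)*(3*k + (k + 1)**2 + 6)/((2*k - 1)*(k**2 + 3*k + 3)).
Factor: A=2*k + 4; B=1; C=k**3 + 5*k**2/2 + 3*k/2 - 3/2.
Set up (2*k + 4)·f(k+1) − (1)·f(k) − (k**3 + 5*k**2/2 + 3*k/2 - 3/2) = 0.
d = 2 from the (1,0,3) case.
A polynomial solution: f(k) = (k**2 - k - 1)/2.
Get s_k = R·t_k = 2**(k + 1)*(-k**2 + k + 1)*factorial(k + 1) with R(k) = B(k−1)f(k)/C(k) = (k**2 - k - 1)/((2*k - 1)*(k**2 + 3*k + 3)).
s_(k+1) − s_k = -2**(k + 1)*(2*k - 1)*(k**2 + 3*k + 3)*factorial(k + 1) = t_k.

Yes. s_k = 2^{k + 1} \left(- k^{2} + k + 1\right) \left(k + 1\right)!.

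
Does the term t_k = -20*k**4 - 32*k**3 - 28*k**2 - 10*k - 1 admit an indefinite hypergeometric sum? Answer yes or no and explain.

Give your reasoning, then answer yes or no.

Yes. s_k = -4*k**5 + 2*k**4 + k**2.

r(k) = (20*k**4 + 112*k**3 + 244*k**2 + 242*k + 91)/(20*k**4 + 32*k**3 + 28*k**2 + 10*k + 1) after simplifying.
Factor: A=1; B=1; C=k**4 + 8*k**3/5 + 7*k**2/5 + k/2 + 1/20.
Solve (1)·f(k+1) − (1)·f(k) = k**4 + 8*k**3/5 + 7*k**2/5 + k/2 + 1/20.
deg f ≤ 5 (via 0,0,4).
Coefficient equations give f(k) = k**2*(4*k**3 - 2*k**2 - 1)/20.
So s_k = (B(k−1)f/C)·t_k = (k**2*(4*k**3 - 2*k**2 - 1)/(20*k**4 + 32*k**3 + 28*k**2 + 10*k + 1))·t_k = -4*k**5 + 2*k**4 + k**2.
Check: Δs_k = -20*k**4 - 32*k**3 - 28*k**2 - 10*k - 1. ✓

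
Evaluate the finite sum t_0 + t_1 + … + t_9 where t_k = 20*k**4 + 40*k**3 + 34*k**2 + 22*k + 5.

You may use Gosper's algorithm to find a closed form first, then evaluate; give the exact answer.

r(k) = (20*k**4 + 120*k**3 + 274*k**2 + 290*k + 121)/(20*k**4 + 40*k**3 + 34*k**2 + 22*k + 5) after simplifying.
Normal form (A,B,C) = (1, 1, k**4 + 2*k**3 + 17*k**2/10 + 11*k/10 + 1/4).
Solve (1)·f(k+1) − (1)·f(k) = k**4 + 2*k**3 + 17*k**2/10 + 11*k/10 + 1/4.
From deg A=0, deg B=0, deg C=4: d=5.
Solving with deg f ≤ 5: f(k) = k*(4*k**4 - 2*k**2 + 4*k - 1)/20.
Get s_k = R·t_k = k*(4*k**4 - 2*k**2 + 4*k - 1) with R(k) = B(k−1)f(k)/C(k) = k*(4*k**4 - 2*k**2 + 4*k - 1)/(20*k**4 + 40*k**3 + 34*k**2 + 22*k + 5).
Check: Δs_k = 20*k**4 + 40*k**3 + 34*k**2 + 22*k + 5. ✓
Evaluate s at k=10 and k=0: 398390 and 0; difference 398390.

Σ = 398390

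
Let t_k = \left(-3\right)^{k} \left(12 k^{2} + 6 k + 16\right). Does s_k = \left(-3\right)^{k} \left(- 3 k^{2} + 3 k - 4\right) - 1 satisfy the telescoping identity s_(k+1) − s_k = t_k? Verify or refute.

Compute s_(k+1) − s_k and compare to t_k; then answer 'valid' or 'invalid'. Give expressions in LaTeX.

Valid: the claim telescopes to t_k.

s_(k+1) = (-3)**(k + 1)*(3*k - 3*(k + 1)**2 - 1) - 1
s_(k+1) − s_k = (-3)**k*(12*k**2 + 6*k + 16)
(s_(k+1) − s_k) − t_k = 0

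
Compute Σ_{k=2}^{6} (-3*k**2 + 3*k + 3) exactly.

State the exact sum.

Ratio r(k) = (k**2 + k - 1)/(k**2 - k - 1).
Gosper form: A/B · C(k+1)/C(k) with A=1, B=1, C=k**2 - k - 1.
Need (1)·f(k+1) − (1)·f(k) = k**2 - k - 1.
deg f ≤ 3 (via 0,0,2).
Solving with deg f ≤ 3: f(k) = k*(k**2 - 3*k - 1)/3.
So s_k = (B(k−1)f/C)·t_k = (k*(k**2 - 3*k - 1)/(3*(k**2 - k - 1)))·t_k = k*(-k**2 + 3*k + 1).
Check: Δs_k = -3*k**2 + 3*k + 3. ✓
Sum = s_(7) − s_(2); s_(7) = -189, s_(2) = 6 ⇒ -195.

Σ = -195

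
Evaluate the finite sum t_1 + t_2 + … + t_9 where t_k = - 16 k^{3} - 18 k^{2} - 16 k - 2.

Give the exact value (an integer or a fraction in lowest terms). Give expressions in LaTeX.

Σ = -38268

The ratio is (8*k**3 + 33*k**2 + 50*k + 26)/(8*k**3 + 9*k**2 + 8*k + 1).
So A=1 and B=1, with C=k**3 + 9*k**2/8 + k + 1/8.
f must satisfy (1)·f(k+1) − (1)·f(k) = k**3 + 9*k**2/8 + k + 1/8.
Degrees (0,0,3) ⇒ d ≤ 4.
Solve for f: f(k) = k*(4*k**3 - 2*k**2 + 3*k - 3)/16 (degree 4 ≤ 4).
So s_k = (B(k−1)f/C)·t_k = (k*(4*k**3 - 2*k**2 + 3*k - 3)/(2*(8*k**3 + 9*k**2 + 8*k + 1)))·t_k = k*(-4*k**3 + 2*k**2 - 3*k + 3).
s_(k+1) − s_k = -16*k**3 - 18*k**2 - 16*k - 2 = t_k.
Telescoping: Σ = s_(10) − s_(1) = -38270 − (-2) = -38268.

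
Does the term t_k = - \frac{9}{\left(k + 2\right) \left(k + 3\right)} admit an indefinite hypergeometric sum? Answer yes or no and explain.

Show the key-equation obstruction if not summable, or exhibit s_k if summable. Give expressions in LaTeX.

Yes. s_k = - \frac{9 k}{2 k + 4}.

Ratio r(k) = (k + 2)/(k + 4).
Gosper form: A/B · C(k+1)/C(k) with A=k + 2, B=k + 4, C=1.
Key eq: (k + 2)·f(k+1) = (k + 3)·f(k) + (1).
deg f ≤ 1 (via 1,1,0).
Solve for f: f(k) = k/2 (degree 1 ≤ 1).
Get s_k = R·t_k = -9*k/(2*k + 4) with R(k) = B(k−1)f(k)/C(k) = k*(k + 3)/2.
Δs = -9/(k**2 + 5*k + 6), as required.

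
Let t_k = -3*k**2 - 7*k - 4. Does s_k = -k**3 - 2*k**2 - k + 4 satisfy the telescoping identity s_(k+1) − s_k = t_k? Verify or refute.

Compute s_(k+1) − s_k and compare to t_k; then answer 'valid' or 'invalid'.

s_(k+1) = k*(-k**2 - 5*k - 8)
s_(k+1) − s_k = -3*k**2 - 7*k - 4
(s_(k+1) − s_k) − t_k = 0

Valid — Δs_k = t_k.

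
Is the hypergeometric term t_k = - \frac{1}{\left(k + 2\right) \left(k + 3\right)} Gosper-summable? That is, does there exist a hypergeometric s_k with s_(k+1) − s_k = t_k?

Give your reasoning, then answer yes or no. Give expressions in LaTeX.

The ratio is (k + 2)/(k + 4).
Gosper form: A/B · C(k+1)/C(k) with A=k + 2, B=k + 4, C=1.
Key eq: (k + 2)·f(k+1) = (k + 3)·f(k) + (1).
d = 1 from the (1,1,0) case.
Match coefficients ⇒ f(k) = k/2.
Get s_k = R·t_k = -k/(2*k + 4) with R(k) = B(k−1)f(k)/C(k) = k*(k + 3)/2.
Verify: -1/(k**2 + 5*k + 6) matches t_k.

Yes. s_k = - \frac{k}{2 k + 4}.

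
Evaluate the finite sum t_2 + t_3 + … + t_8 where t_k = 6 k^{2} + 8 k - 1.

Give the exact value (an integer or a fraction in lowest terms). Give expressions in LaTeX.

Σ = 1491

t_(k+1)/t_k = (6*k**2 + 20*k + 13)/(6*k**2 + 8*k - 1).
So A=1 and B=1, with C=k**2 + 4*k/3 - 1/6.
Set up (1)·f(k+1) − (1)·f(k) − (k**2 + 4*k/3 - 1/6) = 0.
Bound: deg f ≤ 3.
Solving with deg f ≤ 3: f(k) = k*(2*k**2 + k - 4)/6.
Get s_k = R·t_k = k*(2*k**2 + k - 4) with R(k) = B(k−1)f(k)/C(k) = k*(2*k**2 + k - 4)/(6*k**2 + 8*k - 1).
Δs = 6*k**2 + 8*k - 1, as required.
Telescoping: Σ = s_(9) − s_(2) = 1503 − (12) = 1491.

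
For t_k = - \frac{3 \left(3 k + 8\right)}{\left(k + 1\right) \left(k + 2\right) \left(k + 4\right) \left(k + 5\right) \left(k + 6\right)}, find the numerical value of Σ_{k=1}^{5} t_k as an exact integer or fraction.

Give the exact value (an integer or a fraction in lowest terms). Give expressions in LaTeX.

Σ = -71/1540

Compute t_(k+1)/t_k: get (k + 1)*(k + 4)*(3*k + 11)/((k + 3)*(k + 7)*(3*k + 8)).
A = k + 1, B = k + 7, C = k**2 + 17*k/3 + 8.
f must satisfy (k + 1)·f(k+1) − (k + 6)·f(k) = k**2 + 17*k/3 + 8.
Bound: deg f ≤ 5.
Coefficient equations give f(k) = k*(k + 2)*(k + 3)*(k**2 + 10*k + 29)/60.
Get s_k = R·t_k = 3*k*(-k**2 - 10*k - 29)/(20*(k**3 + 10*k**2 + 29*k + 20)) with R(k) = B(k−1)f(k)/C(k) = k*(k + 2)*(k + 6)*(k**2 + 10*k + 29)/(20*(3*k + 8)).
Δs = 3*(-3*k - 8)/(k**5 + 18*k**4 + 121*k**3 + 372*k**2 + 508*k + 240), as required.
Evaluate s at k=6 and k=1: -45/308 and -1/10; difference -71/1540.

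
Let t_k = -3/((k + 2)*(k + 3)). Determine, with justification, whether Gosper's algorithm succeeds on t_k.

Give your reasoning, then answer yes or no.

Step 1: r(k) = (k + 2)/(k + 4).
Take A(k)=k + 2, B(k)=k + 4, C(k)=1.
Solve (k + 2)·f(k+1) − (k + 3)·f(k) = 1.
deg f ≤ 1 (via 1,1,0).
A polynomial solution: f(k) = k/2.
Then R = B(k−1)f/C = k*(k + 3)/2, so s_k = R(k)·t_k = -3*k/(2*k + 4).
Δs = -3/(k**2 + 5*k + 6), as required.

Yes. s_k = -3*k/(2*k + 4).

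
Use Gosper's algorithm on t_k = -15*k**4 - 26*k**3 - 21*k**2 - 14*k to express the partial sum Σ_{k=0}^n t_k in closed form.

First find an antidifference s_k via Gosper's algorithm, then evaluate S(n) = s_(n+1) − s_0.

Step 1: r(k) = (15*k**4 + 86*k**3 + 189*k**2 + 194*k + 76)/(k*(15*k**3 + 26*k**2 + 21*k + 14)).
Normal form (A,B,C) = (1, 1, k**4 + 26*k**3/15 + 7*k**2/5 + 14*k/15).
Set up (1)·f(k+1) − (1)·f(k) − (k**4 + 26*k**3/15 + 7*k**2/5 + 14*k/15) = 0.
Bound: deg f ≤ 5.
Solving with deg f ≤ 5: f(k) = k*(k - 1)*(3*k**3 + 2*k**2 + k + 4)/15.
Get s_k = R·t_k = k*(-3*k**4 + k**3 + k**2 - 3*k + 4) with R(k) = B(k−1)f(k)/C(k) = (k - 1)*(3*k**3 + 2*k**2 + k + 4)/(15*k**3 + 26*k**2 + 21*k + 14).
Check: Δs_k = k*(-15*k**3 - 26*k**2 - 21*k - 14). ✓
Evaluate: s_(n+1) = n*(-3*n**4 - 14*n**3 - 25*n**2 - 24*n - 10); subtract s_(0) = 0 ⇒ S(n) = n*(-3*n**4 - 14*n**3 - 25*n**2 - 24*n - 10).

S(n) = n*(-3*n**4 - 14*n**3 - 25*n**2 - 24*n - 10)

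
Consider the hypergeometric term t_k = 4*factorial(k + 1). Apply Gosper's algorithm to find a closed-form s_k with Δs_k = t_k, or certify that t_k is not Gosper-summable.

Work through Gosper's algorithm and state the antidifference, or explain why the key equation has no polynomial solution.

r(k) = k + 2 after simplifying.
Gosper form: A/B · C(k+1)/C(k) with A=k + 2, B=1, C=1.
Solve (k + 2)·f(k+1) − (1)·f(k) = 1.
d = -1 from the (1,0,0) case.
d = -1 < 0 ⇒ no nonzero polynomial f; not summable.

none — t_k is not Gosper-summable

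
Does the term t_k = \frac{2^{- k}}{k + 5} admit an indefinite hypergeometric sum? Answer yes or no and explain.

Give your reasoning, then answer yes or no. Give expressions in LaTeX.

No. Not Gosper-summable.

r(k) = (k + 5)/(2*(k + 6)) after simplifying.
Take A(k)=k/2 + 5/2, B(k)=k + 6, C(k)=1.
Key eq: (k/2 + 5/2)·f(k+1) = (k + 5)·f(k) + (1).
Bound: deg f ≤ -1.
Bound -1 < 0, so the key equation has no polynomial solution.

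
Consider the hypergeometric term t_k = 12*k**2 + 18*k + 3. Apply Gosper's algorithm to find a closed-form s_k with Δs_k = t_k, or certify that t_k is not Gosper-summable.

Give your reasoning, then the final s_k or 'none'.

s_k = k*(4*k**2 + 3*k - 4)

r(k) = (4*k**2 + 14*k + 11)/(4*k**2 + 6*k + 1) after simplifying.
Factor: A=1; B=1; C=k**2 + 3*k/2 + 1/4.
Need (1)·f(k+1) − (1)·f(k) = k**2 + 3*k/2 + 1/4.
d = 3 from the (0,0,2) case.
Match coefficients ⇒ f(k) = k*(4*k**2 + 3*k - 4)/12.
Get s_k = R·t_k = k*(4*k**2 + 3*k - 4) with R(k) = B(k−1)f(k)/C(k) = k*(4*k**2 + 3*k - 4)/(3*(4*k**2 + 6*k + 1)).
s_(k+1) − s_k = 12*k**2 + 18*k + 3 = t_k.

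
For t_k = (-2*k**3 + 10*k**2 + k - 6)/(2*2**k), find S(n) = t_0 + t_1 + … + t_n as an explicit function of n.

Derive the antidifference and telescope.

t_(k+1)/t_k = (2*k**3 - 4*k**2 - 15*k - 3)/(2*(2*k**3 - 10*k**2 - k + 6)).
Gosper form: A/B · C(k+1)/C(k) with A=1/2, B=1, C=k**3 - 5*k**2 - k/2 + 3.
f must satisfy (1/2)·f(k+1) − (1)·f(k) = k**3 - 5*k**2 - k/2 + 3.
From deg A=0, deg B=0, deg C=3: d=3.
A polynomial solution: f(k) = -2*k**3 + 4*k**2 + 3*k - 1.
Then R = B(k−1)f/C = -2*(2*k**3 - 4*k**2 - 3*k + 1)/(2*k**3 - 10*k**2 - k + 6), so s_k = R(k)·t_k = (2*k**3 - 4*k**2 - 3*k + 1)/2**k.
Verify: (-2*k**3 + 10*k**2 + k - 6)/(2*2**k) matches t_k.
Σ_(k=0)^n t_k = s_(n+1) − s_(0) = (2**(-n - 1)*(2*n**3 + 2*n**2 - 5*n - 4)) − (1), i.e. 2**(-n - 1)*(-2**(n + 1) + 2*n**3 + 2*n**2 - 5*n - 4).

S(n) = 2**(-n - 1)*(-2**(n + 1) + 2*n**3 + 2*n**2 - 5*n - 4)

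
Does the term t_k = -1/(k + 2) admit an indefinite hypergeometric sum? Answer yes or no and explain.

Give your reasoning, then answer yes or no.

t_(k+1)/t_k = (k + 2)/(k + 3).
So A=k + 2 and B=k + 3, with C=1.
Key eq: (k + 2)·f(k+1) = (k + 2)·f(k) + (1).
Bound: deg f ≤ 0.
Write f(k) = c0. Then LHS − RHS = -1, requiring -1 = 0: contradictory. No certificate.

No; the coefficient equations for f are inconsistent.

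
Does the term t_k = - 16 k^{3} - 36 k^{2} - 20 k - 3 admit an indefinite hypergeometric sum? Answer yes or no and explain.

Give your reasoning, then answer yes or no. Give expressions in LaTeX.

Yes. s_k = k \left(- 4 k^{3} - 4 k^{2} + 4 k + 1\right).

r(k) = (8*k**2 + 30*k + 25)/(8*k**2 + 6*k + 1) after simplifying.
Normal form (A,B,C) = (1, 1, k**3 + 9*k**2/4 + 5*k/4 + 3/16).
Set up (1)·f(k+1) − (1)·f(k) − (k**3 + 9*k**2/4 + 5*k/4 + 3/16) = 0.
d = 4 from the (0,0,3) case.
Match coefficients ⇒ f(k) = k*(4*k**3 + 4*k**2 - 4*k - 1)/16.
Certificate R = B(k−1)f/C = k*(4*k**3 + 4*k**2 - 4*k - 1)/((2*k + 1)*(2*k + 3)*(4*k + 1)) gives s_k = k*(-4*k**3 - 4*k**2 + 4*k + 1).
Δs = -16*k**3 - 36*k**2 - 20*k - 3, as required.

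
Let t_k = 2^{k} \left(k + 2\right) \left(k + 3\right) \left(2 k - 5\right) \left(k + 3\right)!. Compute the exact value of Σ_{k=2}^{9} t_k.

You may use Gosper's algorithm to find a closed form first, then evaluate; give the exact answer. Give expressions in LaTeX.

Σ = 433599912347520

Step 1: r(k) = (k + 4)**2*(4*k - 6)/((k + 2)*(2*k - 5)).
Gosper form: A/B · C(k+1)/C(k) with A=2*k + 8, B=1, C=k**3 + 5*k**2/2 - 13*k/2 - 15.
Key eq: (2*k + 8)·f(k+1) = (1)·f(k) + (k**3 + 5*k**2/2 - 13*k/2 - 15).
From deg A=1, deg B=0, deg C=3: d=2.
Match coefficients ⇒ f(k) = (k**2 - 3*k - 2)/2.
Get s_k = R·t_k = 2**k*(k**2 - 3*k - 2)*factorial(k + 3) with R(k) = B(k−1)f(k)/C(k) = (k**2 - 3*k - 2)/((k + 2)*(k + 3)*(2*k - 5)).
Check: Δs_k = 2**k*(k + 2)*(k + 3)*(2*k - 5)*factorial(k + 3). ✓
Evaluate s at k=10 and k=2: 433599912345600 and -1920; difference 433599912347520.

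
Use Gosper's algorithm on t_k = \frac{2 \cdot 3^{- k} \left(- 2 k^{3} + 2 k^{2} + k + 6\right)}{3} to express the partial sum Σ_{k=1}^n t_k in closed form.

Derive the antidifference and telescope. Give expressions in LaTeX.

S(n) = 3^{- n - 1} \left(- 3^{n + 1} + 2 n^{3} + 7 n^{2} + 11 n + 3\right)

t_(k+1)/t_k = (2*k**3 + 4*k**2 + k - 7)/(3*(2*k**3 - 2*k**2 - k - 6)).
So A=1/3 and B=1, with C=k**3 - k**2 - k/2 - 3.
Set up (1/3)·f(k+1) − (1)·f(k) − (k**3 - k**2 - k/2 - 3) = 0.
Bound: deg f ≤ 3.
Match coefficients ⇒ f(k) = -3*(2*k**3 + k**2 + 3*k - 3)/4.
Then R = B(k−1)f/C = -3*(2*k**3 + k**2 + 3*k - 3)/(2*(k - 2)*(2*k**2 + 2*k + 3)), so s_k = R(k)·t_k = (2*k**3 + k**2 + 3*k - 3)/3**k.
s_(k+1) − s_k = 2*(-2*k**3 + 2*k**2 + k + 6)/(3*3**k) = t_k.
s_(n+1) = 3**(-n - 1)*(2*n**3 + 7*n**2 + 11*n + 3) and s_(1) = 1, so S(n) = 3**(-n - 1)*(-3**(n + 1) + 2*n**3 + 7*n**2 + 11*n + 3).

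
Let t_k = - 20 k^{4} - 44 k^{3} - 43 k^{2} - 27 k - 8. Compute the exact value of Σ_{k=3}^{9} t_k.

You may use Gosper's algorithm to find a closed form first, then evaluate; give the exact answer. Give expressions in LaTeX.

Σ = -408254

The ratio is (20*k**4 + 124*k**3 + 295*k**2 + 325*k + 142)/(20*k**4 + 44*k**3 + 43*k**2 + 27*k + 8).
Factor: A=1; B=1; C=k**4 + 11*k**3/5 + 43*k**2/20 + 27*k/20 + 2/5.
Key eq: (1)·f(k+1) = (1)·f(k) + (k**4 + 11*k**3/5 + 43*k**2/20 + 27*k/20 + 2/5).
From deg A=0, deg B=0, deg C=4: d=5.
Solving with deg f ≤ 5: f(k) = k*(k + 1)*(4*k**3 - 3*k**2 + 2*k + 1)/20.
So s_k = (B(k−1)f/C)·t_k = (k*(4*k**3 - 3*k**2 + 2*k + 1)/(20*k**3 + 24*k**2 + 19*k + 8))·t_k = k*(-4*k**4 - k**3 + k**2 - 3*k - 1).
s_(k+1) − s_k = -20*k**4 - 44*k**3 - 43*k**2 - 27*k - 8 = t_k.
Σ_(k=3)^(9) t_k = s_(10) − s_(3) = -409310 − (-1056) = -408254.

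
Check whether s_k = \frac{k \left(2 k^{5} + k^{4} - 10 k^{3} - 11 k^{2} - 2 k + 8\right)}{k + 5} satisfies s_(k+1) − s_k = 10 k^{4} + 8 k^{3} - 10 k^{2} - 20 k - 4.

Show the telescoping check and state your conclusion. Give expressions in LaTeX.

s_(k+1) = (2*k**6 + 13*k**5 + 25*k**4 - k**3 - 55*k**2 - 52*k - 12)/(k + 6)
s_(k+1) − s_k = (10*k**6 + 94*k**5 + 195*k**4 + 8*k**3 - 323*k**2 - 320*k - 60)/(k**2 + 11*k + 30)
(s_(k+1) − s_k) − t_k = 3*(-8*k**5 - 61*k**4 - 34*k**3 + 67*k**2 + 108*k + 20)/(k**2 + 11*k + 30)

Invalid: residual \frac{3 \left(- 8 k^{5} - 61 k^{4} - 34 k^{3} + 67 k^{2} + 108 k + 20\right)}{k^{2} + 11 k + 30} ≠ 0.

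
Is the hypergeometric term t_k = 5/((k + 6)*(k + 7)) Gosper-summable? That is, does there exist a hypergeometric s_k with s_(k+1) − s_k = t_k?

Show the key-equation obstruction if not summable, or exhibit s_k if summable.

Yes. s_k = 5*k/(6*(k + 6)).

The ratio is (k + 6)/(k + 8).
A = k + 6, B = k + 8, C = 1.
Need (k + 6)·f(k+1) − (k + 7)·f(k) = 1.
Bound: deg f ≤ 1.
Solving with deg f ≤ 1: f(k) = k/6.
So s_k = (B(k−1)f/C)·t_k = (k*(k + 7)/6)·t_k = 5*k/(6*(k + 6)).
s_(k+1) − s_k = 5/(k**2 + 13*k + 42) = t_k.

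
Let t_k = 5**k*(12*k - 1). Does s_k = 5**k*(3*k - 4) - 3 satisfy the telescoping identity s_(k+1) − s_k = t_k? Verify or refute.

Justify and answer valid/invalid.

s_(k+1) = 5**(k + 1)*(3*k - 1) - 3
s_(k+1) − s_k = 5**k*(12*k - 1)
(s_(k+1) − s_k) − t_k = 0

Valid — Δs_k = t_k.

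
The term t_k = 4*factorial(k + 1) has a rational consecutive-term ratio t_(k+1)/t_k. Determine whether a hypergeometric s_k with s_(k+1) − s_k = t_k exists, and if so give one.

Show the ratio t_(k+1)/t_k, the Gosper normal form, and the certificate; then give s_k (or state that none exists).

none — t_k is not Gosper-summable

t_(k+1)/t_k = k + 2.
Factor: A=k + 2; B=1; C=1.
f must satisfy (k + 2)·f(k+1) − (1)·f(k) = 1.
deg f ≤ -1 (via 1,0,0).
deg f ≤ -1 is impossible — no certificate.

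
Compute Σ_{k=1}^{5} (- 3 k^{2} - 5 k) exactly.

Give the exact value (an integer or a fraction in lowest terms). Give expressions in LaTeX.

t_(k+1)/t_k = (3*k**2 + 11*k + 8)/(k*(3*k + 5)).
A = 1, B = 1, C = k**2 + 5*k/3.
Solve (1)·f(k+1) − (1)·f(k) = k**2 + 5*k/3.
d = 3 from the (0,0,2) case.
A polynomial solution: f(k) = k*(k - 1)*(k + 2)/3.
Then R = B(k−1)f/C = (k - 1)*(k + 2)/(3*k + 5), so s_k = R(k)·t_k = k*(-k**2 - k + 2).
Δs = k*(-3*k - 5), as required.
Σ_(k=1)^(5) t_k = s_(6) − s_(1) = -240 − (0) = -240.

Σ = -240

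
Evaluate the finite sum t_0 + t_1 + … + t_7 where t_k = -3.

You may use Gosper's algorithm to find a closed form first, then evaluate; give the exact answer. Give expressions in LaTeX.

Compute t_(k+1)/t_k: get 1.
Normal form (A,B,C) = (1, 1, 1).
f must satisfy (1)·f(k+1) − (1)·f(k) = 1.
d = 1 from the (0,0,0) case.
Coefficient equations give f(k) = k.
R(k) = B(k−1)·f(k)/C(k) = k; s_k = R·t_k = -3*k.
Check: Δs_k = -3. ✓
Sum = s_(8) − s_(0); s_(8) = -24, s_(0) = 0 ⇒ -24.

Σ = -24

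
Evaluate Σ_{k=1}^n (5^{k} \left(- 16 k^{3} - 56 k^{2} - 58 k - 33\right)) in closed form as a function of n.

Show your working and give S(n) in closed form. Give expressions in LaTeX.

Step 1: r(k) = 5*(16*k**3 + 104*k**2 + 218*k + 163)/(16*k**3 + 56*k**2 + 58*k + 33).
So A=5 and B=1, with C=k**3 + 7*k**2/2 + 29*k/8 + 33/16.
Set up (5)·f(k+1) − (1)·f(k) − (k**3 + 7*k**2/2 + 29*k/8 + 33/16) = 0.
Degrees (0,0,3) ⇒ d ≤ 3.
Solve for f: f(k) = (4*k**3 - k**2 + 2*k + 2)/16 (degree 3 ≤ 3).
Then R = B(k−1)f/C = (4*k**3 - k**2 + 2*k + 2)/(16*k**3 + 56*k**2 + 58*k + 33), so s_k = R(k)·t_k = 5**k*(-4*k**3 + k**2 - 2*k - 2).
Δs = 5**k*(-16*k**3 - 56*k**2 - 58*k - 33), as required.
Evaluate: s_(n+1) = 5**(n + 1)*(-4*n**3 - 11*n**2 - 12*n - 7); subtract s_(1) = -35 ⇒ S(n) = -20*5**n*n**3 - 55*5**n*n**2 - 60*5**n*n - 35*5**n + 35.

S(n) = - 20 \cdot 5^{n} n^{3} - 55 \cdot 5^{n} n^{2} - 60 \cdot 5^{n} n - 35 \cdot 5^{n} + 35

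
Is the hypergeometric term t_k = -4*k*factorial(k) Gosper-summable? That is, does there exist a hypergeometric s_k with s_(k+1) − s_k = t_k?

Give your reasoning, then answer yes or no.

r(k) = (k + 1)**2/k after simplifying.
Normal form (A,B,C) = (k + 1, 1, k).
Set up (k + 1)·f(k+1) − (1)·f(k) − (k) = 0.
deg f ≤ 0 (via 1,0,1).
Solving with deg f ≤ 0: f(k) = 1.
Then R = B(k−1)f/C = 1/k, so s_k = R(k)·t_k = -4*factorial(k).
s_(k+1) − s_k = -4*k*factorial(k) = t_k.

Yes. s_k = -4*factorial(k).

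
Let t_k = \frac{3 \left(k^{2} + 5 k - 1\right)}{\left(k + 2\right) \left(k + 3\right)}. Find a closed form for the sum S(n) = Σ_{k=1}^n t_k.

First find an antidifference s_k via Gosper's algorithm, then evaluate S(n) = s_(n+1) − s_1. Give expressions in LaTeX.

r(k) = (k + 2)*(5*k + (k + 1)**2 + 4)/((k + 4)*(k**2 + 5*k - 1)) after simplifying.
A = k + 2, B = k + 4, C = k**2 + 5*k - 1.
Need (k + 2)·f(k+1) − (k + 3)·f(k) = k**2 + 5*k - 1.
d = 2 from the (1,1,2) case.
Coefficient equations give f(k) = k*(2*k - 3)/2.
Get s_k = R·t_k = 3*k*(2*k - 3)/(2*(k + 2)) with R(k) = B(k−1)f(k)/C(k) = k*(k + 3)*(2*k - 3)/(2*(k**2 + 5*k - 1)).
Check: Δs_k = 3*(k**2 + 5*k - 1)/(k**2 + 5*k + 6). ✓
Telescope: S(n) = s_(n+1) − s_(1) = 3*(2*n**2 + n - 1)/(2*(n + 3)) − (-1/2) = n*(3*n + 2)/(n + 3).

S(n) = \frac{n \left(3 n + 2\right)}{n + 3}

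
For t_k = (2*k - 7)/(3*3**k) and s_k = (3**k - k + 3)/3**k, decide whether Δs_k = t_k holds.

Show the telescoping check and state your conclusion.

Valid: the claim telescopes to t_k.

s_(k+1) = (3*3**k - k + 2)/(3*3**k)
s_(k+1) − s_k = (2*k - 7)/(3*3**k)
(s_(k+1) − s_k) − t_k = 0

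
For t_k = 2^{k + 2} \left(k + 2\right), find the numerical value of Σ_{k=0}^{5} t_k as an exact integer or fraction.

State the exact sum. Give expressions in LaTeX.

t_(k+1)/t_k = 2*(k + 3)/(k + 2).
Normal form (A,B,C) = (2, 1, k + 2).
Solve (2)·f(k+1) − (1)·f(k) = k + 2.
From deg A=0, deg B=0, deg C=1: d=1.
Match coefficients ⇒ f(k) = k.
Then R = B(k−1)f/C = k/(k + 2), so s_k = R(k)·t_k = 2**(k + 2)*k.
Check: Δs_k = 2**(k + 2)*(k + 2). ✓
Telescoping: Σ = s_(6) − s_(0) = 1536 − (0) = 1536.

Σ = 1536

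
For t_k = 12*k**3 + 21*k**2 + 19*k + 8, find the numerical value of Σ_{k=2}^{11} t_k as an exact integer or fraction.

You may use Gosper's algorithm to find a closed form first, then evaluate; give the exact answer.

Step 1: r(k) = (12*k**3 + 57*k**2 + 97*k + 60)/(12*k**3 + 21*k**2 + 19*k + 8).
So A=1 and B=1, with C=k**3 + 7*k**2/4 + 19*k/12 + 2/3.
Set up (1)·f(k+1) − (1)·f(k) − (k**3 + 7*k**2/4 + 19*k/12 + 2/3) = 0.
From deg A=0, deg B=0, deg C=3: d=4.
Solving with deg f ≤ 4: f(k) = k*(3*k**3 + k**2 + 2*k + 2)/12.
Certificate R = B(k−1)f/C = k*(3*k**3 + k**2 + 2*k + 2)/(12*k**3 + 21*k**2 + 19*k + 8) gives s_k = k*(3*k**3 + k**2 + 2*k + 2).
Verify: 12*k**3 + 21*k**2 + 19*k + 8 matches t_k.
Sum = s_(12) − s_(2); s_(12) = 64248, s_(2) = 68 ⇒ 64180.

Σ = 64180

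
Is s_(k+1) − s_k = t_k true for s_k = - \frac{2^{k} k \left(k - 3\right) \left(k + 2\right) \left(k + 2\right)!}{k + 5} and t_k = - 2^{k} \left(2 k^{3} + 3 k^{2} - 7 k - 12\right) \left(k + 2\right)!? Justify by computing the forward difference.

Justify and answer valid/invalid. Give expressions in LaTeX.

Invalid: residual \frac{3 \cdot 2^{k} \left(2 k^{4} + 13 k^{3} + 7 k^{2} - 44 k - 60\right) \left(k + 2\right)!}{\left(k + 5\right) \left(k + 6\right)} ≠ 0.

s_(k+1) = -2**(k + 1)*(k - 2)*(k + 1)*(k + 3)*factorial(k + 3)/(k + 6)
s_(k+1) − s_k = -2**k*(2*k**5 + 19*k**4 + 47*k**3 - 20*k**2 - 210*k - 180)*factorial(k + 2)/((k + 5)*(k + 6))
(s_(k+1) − s_k) − t_k = 3*2**k*(2*k**4 + 13*k**3 + 7*k**2 - 44*k - 60)*factorial(k + 2)/((k + 5)*(k + 6))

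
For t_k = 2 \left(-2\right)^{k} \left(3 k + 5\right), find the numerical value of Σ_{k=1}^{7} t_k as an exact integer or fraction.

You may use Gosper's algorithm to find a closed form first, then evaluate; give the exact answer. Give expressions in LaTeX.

Σ = -4616

t_(k+1)/t_k = 2*(-3*k - 8)/(3*k + 5).
So A=-2 and B=1, with C=k + 5/3.
Key eq: (-2)·f(k+1) = (1)·f(k) + (k + 5/3).
Degrees (0,0,1) ⇒ d ≤ 1.
Match coefficients ⇒ f(k) = -(k + 1)/3.
R(k) = B(k−1)·f(k)/C(k) = -(k + 1)/(3*k + 5); s_k = R·t_k = (-2)**(k + 1)*(k + 1).
Verify: 2*(-2)**k*(3*k + 5) matches t_k.
Sum = s_(8) − s_(1); s_(8) = -4608, s_(1) = 8 ⇒ -4616.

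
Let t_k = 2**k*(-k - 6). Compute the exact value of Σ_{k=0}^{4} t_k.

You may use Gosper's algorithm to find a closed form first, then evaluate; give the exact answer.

Σ = -284

The ratio is 2*(k + 7)/(k + 6).
Take A(k)=2, B(k)=1, C(k)=k + 6.
f must satisfy (2)·f(k+1) − (1)·f(k) = k + 6.
d = 1 from the (0,0,1) case.
Solving with deg f ≤ 1: f(k) = k + 4.
R(k) = B(k−1)·f(k)/C(k) = (k + 4)/(k + 6); s_k = R·t_k = 2**k*(-k - 4).
Verify: 2**k*(-k - 6) matches t_k.
Σ_(k=0)^(4) t_k = s_(5) − s_(0) = -288 − (-4) = -284.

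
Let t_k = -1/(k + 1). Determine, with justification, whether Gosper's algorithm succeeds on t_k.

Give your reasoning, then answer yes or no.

r(k) = (k + 1)/(k + 2) after simplifying.
So A=k + 1 and B=k + 2, with C=1.
Set up (k + 1)·f(k+1) − (k + 1)·f(k) − (1) = 0.
deg f ≤ 0 (via 1,1,0).
Generic f = c0 gives residual -1; -1 = 0 cannot hold, so t_k is not Gosper-summable.

No; the coefficient equations for f are inconsistent.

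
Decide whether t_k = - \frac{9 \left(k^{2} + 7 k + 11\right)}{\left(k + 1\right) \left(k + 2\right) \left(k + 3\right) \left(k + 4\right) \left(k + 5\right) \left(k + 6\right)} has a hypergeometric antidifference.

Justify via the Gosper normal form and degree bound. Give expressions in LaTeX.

Yes. s_k = \frac{k \left(- k^{2} - 9 k - 23\right)}{5 \left(k^{3} + 9 k^{2} + 23 k + 15\right)}.

Compute t_(k+1)/t_k: get (k + 1)*(7*k + (k + 1)**2 + 18)/((k + 7)*(k**2 + 7*k + 11)).
Take A(k)=k + 1, B(k)=k + 7, C(k)=k**2 + 7*k + 11.
Need (k + 1)·f(k+1) − (k + 6)·f(k) = k**2 + 7*k + 11.
From deg A=1, deg B=1, deg C=2: d=5.
Match coefficients ⇒ f(k) = k*(k + 2)*(k + 4)*(k**2 + 9*k + 23)/45.
Certificate R = B(k−1)f/C = k*(k + 2)*(k + 4)*(k + 6)*(k**2 + 9*k + 23)/(45*(k**2 + 7*k + 11)) gives s_k = k*(-k**2 - 9*k - 23)/(5*(k**3 + 9*k**2 + 23*k + 15)).
s_(k+1) − s_k = 9*(-k**2 - 7*k - 11)/(k**6 + 21*k**5 + 175*k**4 + 735*k**3 + 1624*k**2 + 1764*k + 720) = t_k.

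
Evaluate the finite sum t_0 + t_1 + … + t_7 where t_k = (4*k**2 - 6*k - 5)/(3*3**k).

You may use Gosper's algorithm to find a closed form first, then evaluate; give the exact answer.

Σ = -13240/6561

Ratio r(k) = (4*k**2 + 2*k - 7)/(3*(4*k**2 - 6*k - 5)).
So A=1/3 and B=1, with C=k**2 - 3*k/2 - 5/4.
Key eq: (1/3)·f(k+1) = (1)·f(k) + (k**2 - 3*k/2 - 5/4).
deg f ≤ 2 (via 0,0,2).
Solve for f: f(k) = -3*(2*k**2 - k - 2)/4 (degree 2 ≤ 2).
Get s_k = R·t_k = (-2*k**2 + k + 2)/3**k with R(k) = B(k−1)f(k)/C(k) = -3*(2*k**2 - k - 2)/(4*k**2 - 6*k - 5).
Check: Δs_k = (4*k**2 - 6*k - 5)/(3*3**k). ✓
Evaluate s at k=8 and k=0: -118/6561 and 2; difference -13240/6561.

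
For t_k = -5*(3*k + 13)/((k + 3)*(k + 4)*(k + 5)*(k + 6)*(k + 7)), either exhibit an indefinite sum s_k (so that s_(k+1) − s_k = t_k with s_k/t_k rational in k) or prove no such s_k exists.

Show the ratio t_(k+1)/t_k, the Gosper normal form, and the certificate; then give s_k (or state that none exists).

s_k = k*(-k**2 - 14*k - 63)/(18*(k**3 + 14*k**2 + 63*k + 90))

t_(k+1)/t_k = (k + 3)*(3*k + 16)/((k + 8)*(3*k + 13)).
Normal form (A,B,C) = (k + 3, k + 8, k + 13/3).
Set up (k + 3)·f(k+1) − (k + 7)·f(k) − (k + 13/3) = 0.
Degrees (1,1,1) ⇒ d ≤ 4.
Solve for f: f(k) = k*(k + 4)*(k**2 + 14*k + 63)/270 (degree 4 ≤ 4).
Certificate R = B(k−1)f/C = k*(k + 4)*(k + 7)*(k**2 + 14*k + 63)/(90*(3*k + 13)) gives s_k = k*(-k**2 - 14*k - 63)/(18*(k**3 + 14*k**2 + 63*k + 90)).
Δs = 5*(-3*k - 13)/(k**5 + 25*k**4 + 245*k**3 + 1175*k**2 + 2754*k + 2520), as required.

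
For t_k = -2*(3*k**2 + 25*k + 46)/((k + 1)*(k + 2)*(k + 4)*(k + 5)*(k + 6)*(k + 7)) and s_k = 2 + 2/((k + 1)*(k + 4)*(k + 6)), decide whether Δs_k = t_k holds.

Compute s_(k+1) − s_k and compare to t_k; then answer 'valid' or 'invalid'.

s_(k+1) = 2 + 2/((k + 2)*(k + 5)*(k + 7))
s_(k+1) − s_k = 2/((k + 2)*(k + 5)*(k + 7)) - 2/((k + 1)*(k + 4)*(k + 6))
(s_(k+1) − s_k) − t_k = 0

Valid — Δs_k = t_k.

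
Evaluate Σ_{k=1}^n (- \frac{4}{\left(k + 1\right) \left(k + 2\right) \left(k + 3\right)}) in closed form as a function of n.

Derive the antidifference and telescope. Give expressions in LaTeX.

The ratio is (k + 1)/(k + 4).
Gosper form: A/B · C(k+1)/C(k) with A=k + 1, B=k + 4, C=1.
Need (k + 1)·f(k+1) − (k + 3)·f(k) = 1.
From deg A=1, deg B=1, deg C=0: d=2.
Coefficient equations give f(k) = k*(k + 3)/4.
Get s_k = R·t_k = k*(-k - 3)/((k + 1)*(k + 2)) with R(k) = B(k−1)f(k)/C(k) = k*(k + 3)**2/4.
Δs = -4/(k**3 + 6*k**2 + 11*k + 6), as required.
s_(n+1) = (-n**2 - 5*n - 4)/(n**2 + 5*n + 6) and s_(1) = -2/3, so S(n) = n*(-n - 5)/(3*(n**2 + 5*n + 6)).

S(n) = \frac{n \left(- n - 5\right)}{3 \left(n^{2} + 5 n + 6\right)}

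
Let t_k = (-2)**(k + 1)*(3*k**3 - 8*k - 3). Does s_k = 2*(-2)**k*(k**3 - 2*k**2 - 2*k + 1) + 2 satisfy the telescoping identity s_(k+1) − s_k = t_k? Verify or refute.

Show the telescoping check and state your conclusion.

Valid: the claim telescopes to t_k.

s_(k+1) = -2*(-2)**(k + 1)*(2*k - (k + 1)**3 + 2*(k + 1)**2 + 1) + 2
s_(k+1) − s_k = (-2)**(k + 1)*(3*k**3 - 8*k - 3)
(s_(k+1) − s_k) − t_k = 0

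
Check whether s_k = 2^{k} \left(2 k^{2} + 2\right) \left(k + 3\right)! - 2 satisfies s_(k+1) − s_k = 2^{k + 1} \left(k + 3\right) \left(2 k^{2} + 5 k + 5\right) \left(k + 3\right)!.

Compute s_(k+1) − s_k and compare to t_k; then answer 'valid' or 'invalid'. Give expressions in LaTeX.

Valid — Δs_k = t_k.

s_(k+1) = 2**(k + 1)*(2*(k + 1)**2 + 2)*factorial(k + 4) - 2
s_(k+1) − s_k = 2**(k + 1)*(k + 3)*(2*k**2 + 5*k + 5)*factorial(k + 3)
(s_(k+1) − s_k) − t_k = 0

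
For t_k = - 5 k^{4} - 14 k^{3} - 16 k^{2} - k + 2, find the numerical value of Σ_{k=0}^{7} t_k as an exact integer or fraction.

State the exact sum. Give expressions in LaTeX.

Σ = -36608

Step 1: r(k) = (5*k**4 + 34*k**3 + 88*k**2 + 95*k + 34)/(5*k**4 + 14*k**3 + 16*k**2 + k - 2).
Take A(k)=1, B(k)=1, C(k)=k**4 + 14*k**3/5 + 16*k**2/5 + k/5 - 2/5.
f must satisfy (1)·f(k+1) − (1)·f(k) = k**4 + 14*k**3/5 + 16*k**2/5 + k/5 - 2/5.
deg f ≤ 5 (via 0,0,4).
Solving with deg f ≤ 5: f(k) = k**2*(k**3 + k**2 - 4)/5.
R(k) = B(k−1)·f(k)/C(k) = k**2*(k**3 + k**2 - 4)/(5*k**4 + 14*k**3 + 16*k**2 + k - 2); s_k = R·t_k = k**2*(-k**3 - k**2 + 4).
Verify: -5*k**4 - 14*k**3 - 16*k**2 - k + 2 matches t_k.
Evaluate s at k=8 and k=0: -36608 and 0; difference -36608.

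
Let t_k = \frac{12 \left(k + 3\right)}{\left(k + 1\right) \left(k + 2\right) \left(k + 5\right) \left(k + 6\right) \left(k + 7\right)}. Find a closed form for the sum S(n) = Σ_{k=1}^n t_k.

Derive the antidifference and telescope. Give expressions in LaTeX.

S(n) = \frac{n \left(n^{2} + 15 n + 68\right)}{21 \left(n^{3} + 15 n^{2} + 68 n + 84\right)}

Step 1: r(k) = (k + 1)*(k + 4)*(k + 5)/((k + 3)**2*(k + 8)).
So A=k + 1 and B=k + 8, with C=k**3 + 10*k**2 + 33*k + 36.
Set up (k + 1)·f(k+1) − (k + 7)·f(k) − (k**3 + 10*k**2 + 33*k + 36) = 0.
deg f ≤ 6 (via 1,1,3).
Match coefficients ⇒ f(k) = k*(k + 2)*(k + 3)*(k + 4)*(k**2 + 12*k + 41)/90.
So s_k = (B(k−1)f/C)·t_k = (k*(k + 2)*(k + 7)*(k**2 + 12*k + 41)/(90*(k + 3)))·t_k = 2*k*(k**2 + 12*k + 41)/(15*(k**3 + 12*k**2 + 41*k + 30)).
Check: Δs_k = 12*(k + 3)/(k**5 + 21*k**4 + 163*k**3 + 567*k**2 + 844*k + 420). ✓
s_(n+1) = 2*(n**3 + 15*n**2 + 68*n + 54)/(15*(n**3 + 15*n**2 + 68*n + 84)) and s_(1) = 3/35, so S(n) = n*(n**2 + 15*n + 68)/(21*(n**3 + 15*n**2 + 68*n + 84)).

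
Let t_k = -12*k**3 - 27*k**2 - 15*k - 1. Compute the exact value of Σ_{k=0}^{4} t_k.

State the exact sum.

Σ = -2165

t_(k+1)/t_k = (12*k**3 + 63*k**2 + 105*k + 55)/(12*k**3 + 27*k**2 + 15*k + 1).
Take A(k)=1, B(k)=1, C(k)=k**3 + 9*k**2/4 + 5*k/4 + 1/12.
f must satisfy (1)·f(k+1) − (1)·f(k) = k**3 + 9*k**2/4 + 5*k/4 + 1/12.
d = 4 from the (0,0,3) case.
Solve for f: f(k) = k*(3*k**3 + 3*k**2 - 3*k - 2)/12 (degree 4 ≤ 4).
Then R = B(k−1)f/C = k*(3*k**3 + 3*k**2 - 3*k - 2)/(12*k**3 + 27*k**2 + 15*k + 1), so s_k = R(k)·t_k = k*(-3*k**3 - 3*k**2 + 3*k + 2).
Δs = -12*k**3 - 27*k**2 - 15*k - 1, as required.
Σ_(k=0)^(4) t_k = s_(5) − s_(0) = -2165 − (0) = -2165.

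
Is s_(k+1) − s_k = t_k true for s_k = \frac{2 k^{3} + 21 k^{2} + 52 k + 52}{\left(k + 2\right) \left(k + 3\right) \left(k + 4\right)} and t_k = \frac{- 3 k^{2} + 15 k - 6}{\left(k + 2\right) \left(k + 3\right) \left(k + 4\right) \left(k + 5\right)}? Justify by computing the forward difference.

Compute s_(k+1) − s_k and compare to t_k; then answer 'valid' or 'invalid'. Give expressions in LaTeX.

Valid — Δs_k = t_k.

s_(k+1) = (52*k + 2*(k + 1)**3 + 21*(k + 1)**2 + 104)/((k + 3)*(k + 4)*(k + 5))
s_(k+1) − s_k = 3*(-k**2 + 5*k - 2)/(k**4 + 14*k**3 + 71*k**2 + 154*k + 120)
(s_(k+1) − s_k) − t_k = 0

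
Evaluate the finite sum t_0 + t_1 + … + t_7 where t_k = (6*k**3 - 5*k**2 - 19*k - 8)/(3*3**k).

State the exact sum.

Σ = -21320/6561

Ratio r(k) = (6*k**3 + 13*k**2 - 11*k - 26)/(3*(6*k**3 - 5*k**2 - 19*k - 8)).
A = 1/3, B = 1, C = k**3 - 5*k**2/6 - 19*k/6 - 4/3.
Solve (1/3)·f(k+1) − (1)·f(k) = k**3 - 5*k**2/6 - 19*k/6 - 4/3.
deg f ≤ 3 (via 0,0,3).
Solve for f: f(k) = -(3*k**3 + 2*k**2 - 3*k - 3)/2 (degree 3 ≤ 3).
Then R = B(k−1)f/C = -3*(3*k**3 + 2*k**2 - 3*k - 3)/((k + 1)*(6*k**2 - 11*k - 8)), so s_k = R(k)·t_k = (-3*k**3 - 2*k**2 + 3*k + 3)/3**k.
Check: Δs_k = (6*k**3 - 5*k**2 - 19*k - 8)/(3*3**k). ✓
Σ_(k=0)^(7) t_k = s_(8) − s_(0) = -1637/6561 − (3) = -21320/6561.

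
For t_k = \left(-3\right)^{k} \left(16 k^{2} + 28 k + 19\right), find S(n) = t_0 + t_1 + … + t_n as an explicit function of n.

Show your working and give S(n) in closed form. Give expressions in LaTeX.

r(k) = 3*(-16*k**2 - 60*k - 63)/(16*k**2 + 28*k + 19) after simplifying.
Factor: A=-3; B=1; C=k**2 + 7*k/4 + 19/16.
Set up (-3)·f(k+1) − (1)·f(k) − (k**2 + 7*k/4 + 19/16) = 0.
Bound: deg f ≤ 2.
Solve for f: f(k) = -(4*k**2 + k + 1)/16 (degree 2 ≤ 2).
Then R = B(k−1)f/C = -(4*k**2 + k + 1)/(16*k**2 + 28*k + 19), so s_k = R(k)·t_k = (-3)**k*(-4*k**2 - k - 1).
s_(k+1) − s_k = (-3)**k*(16*k**2 + 28*k + 19) = t_k.
Telescope: S(n) = s_(n+1) − s_(0) = 3*(-3)**n*(4*n**2 + 9*n + 6) − (-1) = 12*(-3)**n*n**2 + 27*(-3)**n*n + 18*(-3)**n + 1.

S(n) = 12 \left(-3\right)^{n} n^{2} + 27 \left(-3\right)^{n} n + 18 \left(-3\right)^{n} + 1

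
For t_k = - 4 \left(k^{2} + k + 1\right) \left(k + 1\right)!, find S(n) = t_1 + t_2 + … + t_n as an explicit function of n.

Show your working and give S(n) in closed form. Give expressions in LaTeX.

S(n) = - 4 n \left(n + 2\right)!

r(k) = (k + 2)*(k + (k + 1)**2 + 2)/(k**2 + k + 1) after simplifying.
Gosper form: A/B · C(k+1)/C(k) with A=k + 2, B=1, C=k**2 + k + 1.
Key eq: (k + 2)·f(k+1) = (1)·f(k) + (k**2 + k + 1).
d = 1 from the (1,0,2) case.
Solving with deg f ≤ 1: f(k) = k - 1.
So s_k = (B(k−1)f/C)·t_k = ((k - 1)/(k**2 + k + 1))·t_k = -4*(k - 1)*factorial(k + 1).
Check: Δs_k = -4*(k**2 + k + 1)*factorial(k + 1). ✓
Σ_(k=1)^n t_k = s_(n+1) − s_(1) = (-4*n*factorial(n + 2)) − (0), i.e. -4*n*factorial(n + 2).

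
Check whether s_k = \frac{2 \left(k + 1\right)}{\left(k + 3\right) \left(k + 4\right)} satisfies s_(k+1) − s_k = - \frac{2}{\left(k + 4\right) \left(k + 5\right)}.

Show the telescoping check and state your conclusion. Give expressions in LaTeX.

s_(k+1) = 2*(k + 2)/((k + 4)*(k + 5))
s_(k+1) − s_k = 2*(1 - k)/(k**3 + 12*k**2 + 47*k + 60)
(s_(k+1) − s_k) − t_k = 8/(k**3 + 12*k**2 + 47*k + 60)

Invalid: residual \frac{8}{k^{3} + 12 k^{2} + 47 k + 60} ≠ 0.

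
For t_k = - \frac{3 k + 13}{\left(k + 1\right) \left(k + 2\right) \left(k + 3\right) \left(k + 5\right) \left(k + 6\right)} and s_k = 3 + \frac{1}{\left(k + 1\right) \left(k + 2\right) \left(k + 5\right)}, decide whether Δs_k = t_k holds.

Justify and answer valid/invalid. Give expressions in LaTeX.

Valid — Δs_k = t_k.

s_(k+1) = 3 + 1/((k + 2)*(k + 3)*(k + 6))
s_(k+1) − s_k = ((k + 1)*(k + 5) - (k + 3)*(k + 6))/((k + 1)*(k + 2)*(k + 3)*(k + 5)*(k + 6))
(s_(k+1) − s_k) − t_k = 0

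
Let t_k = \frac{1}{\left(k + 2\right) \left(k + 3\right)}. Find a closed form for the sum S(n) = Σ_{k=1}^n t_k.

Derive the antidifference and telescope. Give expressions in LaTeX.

Step 1: r(k) = (k + 2)/(k + 4).
Factor: A=k + 2; B=k + 4; C=1.
Solve (k + 2)·f(k+1) − (k + 3)·f(k) = 1.
d = 1 from the (1,1,0) case.
Coefficient equations give f(k) = k/2.
R(k) = B(k−1)·f(k)/C(k) = k*(k + 3)/2; s_k = R·t_k = k/(2*(k + 2)).
Δs = 1/(k**2 + 5*k + 6), as required.
Σ_(k=1)^n t_k = s_(n+1) − s_(1) = ((n + 1)/(2*(n + 3))) − (1/6), i.e. n/(3*(n + 3)).

S(n) = \frac{n}{3 \left(n + 3\right)}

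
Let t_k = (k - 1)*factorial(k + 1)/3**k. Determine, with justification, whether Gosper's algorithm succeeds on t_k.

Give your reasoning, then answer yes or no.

Yes. s_k = 3**(1 - k)*factorial(k + 1).

t_(k+1)/t_k = k*(k + 2)/(3*(k - 1)).
So A=k/3 + 2/3 and B=1, with C=k - 1.
Solve (k/3 + 2/3)·f(k+1) − (1)·f(k) = k - 1.
d = 0 from the (1,0,1) case.
Solve for f: f(k) = 3 (degree 0 ≤ 0).
Certificate R = B(k−1)f/C = 3/(k - 1) gives s_k = 3**(1 - k)*factorial(k + 1).
Check: Δs_k = (k - 1)*factorial(k + 1)/3**k. ✓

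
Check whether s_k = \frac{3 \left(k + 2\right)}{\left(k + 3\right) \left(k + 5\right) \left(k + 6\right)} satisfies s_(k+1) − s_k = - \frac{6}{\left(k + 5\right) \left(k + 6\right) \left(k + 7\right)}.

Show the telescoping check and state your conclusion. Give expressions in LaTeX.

s_(k+1) = 3*(k + 3)/((k + 4)*(k + 6)*(k + 7))
s_(k+1) − s_k = 3*(-2*k**2 - 11*k - 11)/(k**5 + 25*k**4 + 245*k**3 + 1175*k**2 + 2754*k + 2520)
(s_(k+1) − s_k) − t_k = 3*(3*k + 13)/(k**5 + 25*k**4 + 245*k**3 + 1175*k**2 + 2754*k + 2520)

Invalid: residual \frac{3 \left(3 k + 13\right)}{k^{5} + 25 k^{4} + 245 k^{3} + 1175 k^{2} + 2754 k + 2520} ≠ 0.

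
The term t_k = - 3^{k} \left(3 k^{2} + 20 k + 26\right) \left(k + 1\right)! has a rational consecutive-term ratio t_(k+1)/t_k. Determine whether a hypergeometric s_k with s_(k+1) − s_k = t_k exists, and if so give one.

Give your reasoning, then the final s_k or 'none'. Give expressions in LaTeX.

s_k = - 3^{k} \left(k + 4\right) \left(k + 1\right)!

Ratio r(k) = 3*(3*k**3 + 32*k**2 + 101*k + 98)/(3*k**2 + 20*k + 26).
Normal form (A,B,C) = (3*k + 6, 1, k**2 + 20*k/3 + 26/3).
Set up (3*k + 6)·f(k+1) − (1)·f(k) − (k**2 + 20*k/3 + 26/3) = 0.
deg f ≤ 1 (via 1,0,2).
Solving with deg f ≤ 1: f(k) = (k + 4)/3.
Certificate R = B(k−1)f/C = (k + 4)/(3*k**2 + 20*k + 26) gives s_k = -3**k*(k + 4)*factorial(k + 1).
Δs = -3**k*(3*k**2 + 20*k + 26)*factorial(k + 1), as required.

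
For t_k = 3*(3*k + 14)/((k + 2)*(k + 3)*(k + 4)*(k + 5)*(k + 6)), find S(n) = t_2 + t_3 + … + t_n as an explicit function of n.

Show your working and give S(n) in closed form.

S(n) = 3*(n**3 + 13*n**2 + 54*n - 68)/(140*(n**3 + 13*n**2 + 54*n + 72))

Compute t_(k+1)/t_k: get (k + 2)*(3*k + 17)/((k + 7)*(3*k + 14)).
Normal form (A,B,C) = (k + 2, k + 7, k + 14/3).
Solve (k + 2)·f(k+1) − (k + 6)·f(k) = k + 14/3.
d = 4 from the (1,1,1) case.
Solve for f: f(k) = k*(k + 4)*(k**2 + 10*k + 31)/90 (degree 4 ≤ 4).
Get s_k = R·t_k = k*(k**2 + 10*k + 31)/(10*(k**3 + 10*k**2 + 31*k + 30)) with R(k) = B(k−1)f(k)/C(k) = k*(k + 4)*(k + 6)*(k**2 + 10*k + 31)/(30*(3*k + 14)).
Check: Δs_k = 3*(3*k + 14)/(k**5 + 20*k**4 + 155*k**3 + 580*k**2 + 1044*k + 720). ✓
Evaluate: s_(n+1) = (n**3 + 13*n**2 + 54*n + 42)/(10*(n**3 + 13*n**2 + 54*n + 72)); subtract s_(2) = 11/140 ⇒ S(n) = 3*(n**3 + 13*n**2 + 54*n - 68)/(140*(n**3 + 13*n**2 + 54*n + 72)).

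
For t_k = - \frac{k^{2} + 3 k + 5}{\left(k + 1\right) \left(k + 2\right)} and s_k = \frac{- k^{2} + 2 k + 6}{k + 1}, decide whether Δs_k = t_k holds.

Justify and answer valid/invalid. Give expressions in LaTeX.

s_(k+1) = (7 - k**2)/(k + 2)
s_(k+1) − s_k = (-k**2 - 3*k - 5)/(k**2 + 3*k + 2)
(s_(k+1) − s_k) − t_k = 0

valid; difference matches t_k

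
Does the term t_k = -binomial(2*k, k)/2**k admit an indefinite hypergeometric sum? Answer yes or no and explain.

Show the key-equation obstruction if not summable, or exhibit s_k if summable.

No. Not Gosper-summable.

Ratio r(k) = (2*k + 1)/(k + 1).
Normal form (A,B,C) = (2*k + 1, k + 1, 1).
Solve (2*k + 1)·f(k+1) − (k)·f(k) = 1.
From deg A=1, deg B=1, deg C=0: d=-1.
deg f ≤ -1 is impossible — no certificate.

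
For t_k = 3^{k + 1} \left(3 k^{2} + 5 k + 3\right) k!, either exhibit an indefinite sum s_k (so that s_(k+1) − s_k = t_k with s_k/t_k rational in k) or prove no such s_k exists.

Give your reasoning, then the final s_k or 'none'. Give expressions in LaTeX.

s_k = 3^{k + 1} k k!

r(k) = 3*(3*k**3 + 14*k**2 + 22*k + 11)/(3*k**2 + 5*k + 3) after simplifying.
A = 3*k + 3, B = 1, C = k**2 + 5*k/3 + 1.
Set up (3*k + 3)·f(k+1) − (1)·f(k) − (k**2 + 5*k/3 + 1) = 0.
deg f ≤ 1 (via 1,0,2).
Coefficient equations give f(k) = k/3.
R(k) = B(k−1)·f(k)/C(k) = k/(3*k**2 + 5*k + 3); s_k = R·t_k = 3**(k + 1)*k*factorial(k).
Check: Δs_k = 3**(k + 1)*(3*k**2 + 5*k + 3)*factorial(k). ✓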